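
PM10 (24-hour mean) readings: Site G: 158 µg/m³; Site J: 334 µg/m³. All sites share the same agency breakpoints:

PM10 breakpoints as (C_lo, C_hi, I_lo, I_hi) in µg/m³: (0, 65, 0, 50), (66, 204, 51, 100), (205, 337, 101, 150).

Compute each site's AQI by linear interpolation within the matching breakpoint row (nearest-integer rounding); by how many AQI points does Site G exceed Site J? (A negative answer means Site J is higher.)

Site G: 158 ∈ [66, 204] ↔ index [51, 100].
51 + (158−66)·(100−51)/(204−66) = 51 + 92·49/138 ≈ 83.67, so AQI = 84.
Site J: 334 lies in 205–337, so I_lo=101, I_hi=150, C_lo=205, C_hi=337.
(150−101)/(337−205) × (334−205) + 101 = 49/132 × 129 + 101 ≈ 148.89 → 149.
AQIs: Site G=84, Site J=149. Site G (84) − Site J (149) = -65.

-65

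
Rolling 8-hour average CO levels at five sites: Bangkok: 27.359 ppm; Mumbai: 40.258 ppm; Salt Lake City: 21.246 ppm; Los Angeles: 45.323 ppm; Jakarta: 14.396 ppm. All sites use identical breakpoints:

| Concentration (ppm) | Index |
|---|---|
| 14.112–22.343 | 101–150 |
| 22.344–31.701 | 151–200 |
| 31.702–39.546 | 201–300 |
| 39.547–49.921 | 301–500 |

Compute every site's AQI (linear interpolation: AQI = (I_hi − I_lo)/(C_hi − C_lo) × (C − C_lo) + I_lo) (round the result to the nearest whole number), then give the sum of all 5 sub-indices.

1150

Bangkok 27.359: bracket 22.344–31.701 → index 151–200; slope 49/9.357, offset 5.015.
AQI = 151 + 49/9.357·5.015 ≈ 177.26 ⇒ 177.
Mumbai: 40.258 ∈ [39.547, 49.921] ↔ index [301, 500].
301 + (40.258−39.547)·(500−301)/(49.921−39.547) = 301 + 0.711·199/10.374 ≈ 314.64, so AQI = 315.
Salt Lake City: 21.246 lies in 14.112–22.343, so I_lo=101, I_hi=150, C_lo=14.112, C_hi=22.343.
(150−101)/(22.343−14.112) × (21.246−14.112) + 101 = 49/8.231 × 7.134 + 101 ≈ 143.47 → 143.
Los Angeles: 45.323 lies in 39.547–49.921, so I_lo=301, I_hi=500, C_lo=39.547, C_hi=49.921.
(500−301)/(49.921−39.547) × (45.323−39.547) + 301 = 199/10.374 × 5.776 + 301 ≈ 411.80 → 412.
Jakarta: 14.396 lies in 14.112–22.343, so I_lo=101, I_hi=150, C_lo=14.112, C_hi=22.343.
(150−101)/(22.343−14.112) × (14.396−14.112) + 101 = 49/8.231 × 0.284 + 101 ≈ 102.69 → 103.
AQIs: Bangkok=177, Mumbai=315, Salt Lake City=143, Los Angeles=412, Jakarta=103. Sum = 177 + 315 + 143 + 412 + 103 = 1150.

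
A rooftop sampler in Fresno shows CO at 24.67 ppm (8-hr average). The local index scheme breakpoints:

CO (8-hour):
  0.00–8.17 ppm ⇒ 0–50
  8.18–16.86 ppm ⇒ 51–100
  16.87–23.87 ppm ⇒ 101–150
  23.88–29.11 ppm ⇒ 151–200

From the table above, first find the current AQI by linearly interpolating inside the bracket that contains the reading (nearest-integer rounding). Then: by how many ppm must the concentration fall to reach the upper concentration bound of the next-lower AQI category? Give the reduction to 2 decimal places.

0.80

CO 24.67: bracket 23.88–29.11 → index 151–200; slope 49/5.23, offset 0.79.
AQI = 151 + 49/5.23·0.79 ≈ 158.40 ⇒ 158.
Current AQI 158 is in the Unhealthy range (151–200). The next-lower category tops out at AQI 150, whose upper concentration bound is 23.87 ppm.
Reduction needed = 24.67 − 23.87 = 0.80 ppm.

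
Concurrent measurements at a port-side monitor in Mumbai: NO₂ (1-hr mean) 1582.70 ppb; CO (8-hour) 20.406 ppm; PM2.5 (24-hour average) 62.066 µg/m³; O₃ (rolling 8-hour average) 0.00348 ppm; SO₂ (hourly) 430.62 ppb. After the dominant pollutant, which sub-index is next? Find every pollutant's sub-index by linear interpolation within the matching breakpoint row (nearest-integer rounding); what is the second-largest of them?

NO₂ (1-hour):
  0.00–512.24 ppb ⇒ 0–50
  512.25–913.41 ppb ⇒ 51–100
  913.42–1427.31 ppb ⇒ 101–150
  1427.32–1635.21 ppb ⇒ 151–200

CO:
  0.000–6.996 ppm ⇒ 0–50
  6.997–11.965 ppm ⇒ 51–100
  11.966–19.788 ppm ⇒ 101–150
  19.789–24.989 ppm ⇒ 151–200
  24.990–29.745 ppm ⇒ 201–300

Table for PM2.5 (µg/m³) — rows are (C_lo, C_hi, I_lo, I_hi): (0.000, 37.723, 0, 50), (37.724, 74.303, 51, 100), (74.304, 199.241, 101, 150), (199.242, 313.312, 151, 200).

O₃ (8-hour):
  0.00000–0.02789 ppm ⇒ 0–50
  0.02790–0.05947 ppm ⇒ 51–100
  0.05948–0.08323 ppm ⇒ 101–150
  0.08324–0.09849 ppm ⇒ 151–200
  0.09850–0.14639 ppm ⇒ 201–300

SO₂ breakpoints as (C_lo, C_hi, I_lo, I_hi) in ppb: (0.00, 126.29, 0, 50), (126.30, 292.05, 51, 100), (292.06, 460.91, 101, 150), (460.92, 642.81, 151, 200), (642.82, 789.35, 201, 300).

NO₂: 1582.70 lies in 1427.32–1635.21, so I_lo=151, I_hi=200, C_lo=1427.32, C_hi=1635.21.
(200−151)/(1635.21−1427.32) × (1582.70−1427.32) + 151 = 49/207.89 × 155.38 + 151 ≈ 187.62 → 188.
CO: row 19.789–24.989 (AQI 151–200). (200−151)·(20.406−19.789)/(24.989−19.789) + 151 = 49·0.617/5.200 + 151 ≈ 156.81 → 157.
PM2.5: 62.066 lies in 37.724–74.303, so I_lo=51, I_hi=100, C_lo=37.724, C_hi=74.303.
(100−51)/(74.303−37.724) × (62.066−37.724) + 51 = 49/36.579 × 24.342 + 51 ≈ 83.61 → 84.
O₃: 0.00348 lies in 0.00000–0.02789, so I_lo=0, I_hi=50, C_lo=0.00000, C_hi=0.02789.
(50−0)/(0.02789−0.00000) × (0.00348−0.00000) + 0 = 50/0.02789 × 0.00348 + 0 ≈ 6.24 → 6.
SO₂: 430.62 lies in 292.06–460.91, so I_lo=101, I_hi=150, C_lo=292.06, C_hi=460.91.
(150−101)/(460.91−292.06) × (430.62−292.06) + 101 = 49/168.85 × 138.56 + 101 ≈ 141.21 → 141.
Sub-indices: NO₂→188, CO→157, PM2.5→84, O₃→6, SO₂→141. Ranked high→low: 188, 157, 141, 84, 6. Second-highest sub-index = 157.

157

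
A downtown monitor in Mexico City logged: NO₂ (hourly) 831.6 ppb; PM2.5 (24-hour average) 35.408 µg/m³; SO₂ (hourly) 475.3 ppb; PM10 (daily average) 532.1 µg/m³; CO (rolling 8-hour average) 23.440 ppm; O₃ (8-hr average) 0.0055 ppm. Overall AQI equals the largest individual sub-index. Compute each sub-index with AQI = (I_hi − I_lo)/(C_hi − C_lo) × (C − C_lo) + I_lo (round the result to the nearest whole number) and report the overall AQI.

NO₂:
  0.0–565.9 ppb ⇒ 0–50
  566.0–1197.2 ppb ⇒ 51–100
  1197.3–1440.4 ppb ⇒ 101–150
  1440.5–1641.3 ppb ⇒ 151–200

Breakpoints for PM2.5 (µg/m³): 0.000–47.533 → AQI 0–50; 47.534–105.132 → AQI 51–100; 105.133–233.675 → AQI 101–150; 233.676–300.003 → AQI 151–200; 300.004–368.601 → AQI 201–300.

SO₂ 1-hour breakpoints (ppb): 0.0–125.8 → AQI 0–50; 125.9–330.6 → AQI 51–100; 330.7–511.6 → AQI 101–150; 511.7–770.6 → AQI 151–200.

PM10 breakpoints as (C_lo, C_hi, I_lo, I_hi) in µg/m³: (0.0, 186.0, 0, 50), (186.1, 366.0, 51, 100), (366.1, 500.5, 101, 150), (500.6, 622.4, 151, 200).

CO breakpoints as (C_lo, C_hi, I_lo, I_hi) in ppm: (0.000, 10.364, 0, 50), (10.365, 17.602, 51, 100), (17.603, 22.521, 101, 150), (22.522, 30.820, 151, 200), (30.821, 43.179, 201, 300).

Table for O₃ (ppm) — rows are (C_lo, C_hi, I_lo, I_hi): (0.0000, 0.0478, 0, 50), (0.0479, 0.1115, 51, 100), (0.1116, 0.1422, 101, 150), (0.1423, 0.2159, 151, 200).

NO₂: 831.6 ∈ [566.0, 1197.2] ↔ index [51, 100].
51 + (831.6−566.0)·(100−51)/(1197.2−566.0) = 51 + 265.6·49/631.2 ≈ 71.62, so AQI = 72.
PM2.5: 35.408 lies in 0.000–47.533, so I_lo=0, I_hi=50, C_lo=0.000, C_hi=47.533.
(50−0)/(47.533−0.000) × (35.408−0.000) + 0 = 50/47.533 × 35.408 + 0 ≈ 37.25 → 37.
SO₂ 475.3: bracket 330.7–511.6 → index 101–150; slope 49/180.9, offset 144.6.
AQI = 101 + 49/180.9·144.6 ≈ 140.17 ⇒ 140.
PM10: row 500.6–622.4 (AQI 151–200). (200−151)·(532.1−500.6)/(622.4−500.6) + 151 = 49·31.5/121.8 + 151 ≈ 163.67 → 164.
CO 23.440: bracket 22.522–30.820 → index 151–200; slope 49/8.298, offset 0.918.
AQI = 151 + 49/8.298·0.918 ≈ 156.42 ⇒ 156.
O₃: 0.0055 lies in 0.0000–0.0478, so I_lo=0, I_hi=50, C_lo=0.0000, C_hi=0.0478.
(50−0)/(0.0478−0.0000) × (0.0055−0.0000) + 0 = 50/0.0478 × 0.0055 + 0 ≈ 5.75 → 6.
Sub-indices: NO₂→72, PM2.5→37, SO₂→140, PM10→164, CO→156, O₃→6. Overall AQI = max = 164; dominant pollutant is PM10.
AQI 164: Unhealthy.

164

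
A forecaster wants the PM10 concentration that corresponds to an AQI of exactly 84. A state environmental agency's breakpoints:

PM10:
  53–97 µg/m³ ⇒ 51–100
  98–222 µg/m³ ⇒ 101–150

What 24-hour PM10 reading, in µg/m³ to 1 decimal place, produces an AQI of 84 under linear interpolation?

82.6

AQI 84 lies in the 51–100 band, which corresponds to 53–97 µg/m³.
C = 53 + (84−51)×(97−53)/(100−51) = 53 + 33×44/49 ≈ 82.633 µg/m³ → 82.6 µg/m³ to 1 dp.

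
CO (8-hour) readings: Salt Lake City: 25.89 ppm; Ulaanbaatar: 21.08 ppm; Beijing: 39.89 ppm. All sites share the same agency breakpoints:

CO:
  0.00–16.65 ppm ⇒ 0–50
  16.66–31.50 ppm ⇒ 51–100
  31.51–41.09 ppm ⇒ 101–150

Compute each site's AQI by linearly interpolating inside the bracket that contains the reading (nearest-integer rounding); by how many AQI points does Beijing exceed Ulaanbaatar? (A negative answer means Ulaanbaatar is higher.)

Salt Lake City: 25.89 lies in 16.66–31.50, so I_lo=51, I_hi=100, C_lo=16.66, C_hi=31.50.
(100−51)/(31.50−16.66) × (25.89−16.66) + 51 = 49/14.84 × 9.23 + 51 ≈ 81.48 → 81.
Ulaanbaatar: 21.08 lies in 16.66–31.50, so I_lo=51, I_hi=100, C_lo=16.66, C_hi=31.50.
(100−51)/(31.50−16.66) × (21.08−16.66) + 51 = 49/14.84 × 4.42 + 51 ≈ 65.59 → 66.
Beijing: 39.89 lies in 31.51–41.09, so I_lo=101, I_hi=150, C_lo=31.51, C_hi=41.09.
(150−101)/(41.09−31.51) × (39.89−31.51) + 101 = 49/9.58 × 8.38 + 101 ≈ 143.86 → 144.
AQIs: Salt Lake City=81, Ulaanbaatar=66, Beijing=144. Beijing (144) − Ulaanbaatar (66) = 78.

78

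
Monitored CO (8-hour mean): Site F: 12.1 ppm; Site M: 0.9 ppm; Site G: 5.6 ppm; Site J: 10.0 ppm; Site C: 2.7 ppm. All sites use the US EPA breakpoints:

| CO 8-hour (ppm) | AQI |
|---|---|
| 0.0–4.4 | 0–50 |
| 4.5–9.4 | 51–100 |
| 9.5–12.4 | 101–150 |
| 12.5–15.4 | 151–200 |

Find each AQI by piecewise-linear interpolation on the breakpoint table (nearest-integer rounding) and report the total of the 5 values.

Site F: 12.1 lies in 9.5–12.4, so I_lo=101, I_hi=150, C_lo=9.5, C_hi=12.4.
(150−101)/(12.4−9.5) × (12.1−9.5) + 101 = 49/2.9 × 2.6 + 101 ≈ 144.93 → 145.
Site M 0.9: bracket 0.0–4.4 → index 0–50; slope 50/4.4, offset 0.9.
AQI = 0 + 50/4.4·0.9 ≈ 10.23 ⇒ 10.
Site G: 5.6 ∈ [4.5, 9.4] ↔ index [51, 100].
51 + (5.6−4.5)·(100−51)/(9.4−4.5) = 51 + 1.1·49/4.9 ≈ 62.00, so AQI = 62.
Site J: 10.0 ∈ [9.5, 12.4] ↔ index [101, 150].
101 + (10.0−9.5)·(150−101)/(12.4−9.5) = 101 + 0.5·49/2.9 ≈ 109.45, so AQI = 109.
Site C: 2.7 ∈ [0.0, 4.4] ↔ index [0, 50].
0 + (2.7−0.0)·(50−0)/(4.4−0.0) = 0 + 2.7·50/4.4 ≈ 30.68, so AQI = 31.
AQIs: Site F=145, Site M=10, Site G=62, Site J=109, Site C=31. Sum = 145 + 10 + 62 + 109 + 31 = 357.

357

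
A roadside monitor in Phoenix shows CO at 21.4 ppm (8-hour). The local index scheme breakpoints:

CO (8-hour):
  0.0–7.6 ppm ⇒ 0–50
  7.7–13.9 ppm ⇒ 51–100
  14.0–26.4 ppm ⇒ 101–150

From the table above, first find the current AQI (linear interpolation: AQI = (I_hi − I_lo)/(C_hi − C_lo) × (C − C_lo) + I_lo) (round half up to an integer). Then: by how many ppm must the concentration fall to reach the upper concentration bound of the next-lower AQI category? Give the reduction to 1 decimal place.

7.5

CO: 21.4 ∈ [14.0, 26.4] ↔ index [101, 150].
101 + (21.4−14.0)·(150−101)/(26.4−14.0) = 101 + 7.4·49/12.4 ≈ 130.24, so AQI = 130.
Current AQI 130 is in the Unhealthy for Sensitive Groups range (101–150). The next-lower category tops out at AQI 100, whose upper concentration bound is 13.9 ppm.
Reduction needed = 21.4 − 13.9 = 7.5 ppm.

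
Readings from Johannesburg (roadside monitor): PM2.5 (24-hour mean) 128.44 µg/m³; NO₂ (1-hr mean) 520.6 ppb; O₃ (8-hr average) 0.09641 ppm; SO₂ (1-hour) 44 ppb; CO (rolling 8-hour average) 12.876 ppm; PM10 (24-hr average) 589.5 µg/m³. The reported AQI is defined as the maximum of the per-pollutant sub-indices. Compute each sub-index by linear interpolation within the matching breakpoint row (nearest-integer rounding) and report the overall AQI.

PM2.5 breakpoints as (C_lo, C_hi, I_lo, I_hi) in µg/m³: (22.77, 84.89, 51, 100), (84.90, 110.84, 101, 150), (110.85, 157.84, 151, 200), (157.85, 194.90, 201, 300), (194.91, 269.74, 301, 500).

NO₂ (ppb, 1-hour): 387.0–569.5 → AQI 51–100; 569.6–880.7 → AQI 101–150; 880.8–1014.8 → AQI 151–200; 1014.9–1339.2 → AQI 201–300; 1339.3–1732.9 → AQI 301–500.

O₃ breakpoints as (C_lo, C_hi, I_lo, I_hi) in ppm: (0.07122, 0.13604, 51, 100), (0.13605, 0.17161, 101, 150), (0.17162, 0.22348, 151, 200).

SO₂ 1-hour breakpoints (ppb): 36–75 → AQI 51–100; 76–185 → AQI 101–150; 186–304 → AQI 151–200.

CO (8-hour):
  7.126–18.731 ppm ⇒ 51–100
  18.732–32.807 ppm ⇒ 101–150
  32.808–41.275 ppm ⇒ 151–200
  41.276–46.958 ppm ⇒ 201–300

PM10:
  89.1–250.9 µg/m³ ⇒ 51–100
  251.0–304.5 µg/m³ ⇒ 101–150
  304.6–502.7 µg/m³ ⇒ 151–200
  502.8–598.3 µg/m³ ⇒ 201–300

PM2.5: 128.44 lies in 110.85–157.84, so I_lo=151, I_hi=200, C_lo=110.85, C_hi=157.84.
(200−151)/(157.84−110.85) × (128.44−110.85) + 151 = 49/46.99 × 17.59 + 151 ≈ 169.34 → 169.
NO₂: 520.6 lies in 387.0–569.5, so I_lo=51, I_hi=100, C_lo=387.0, C_hi=569.5.
(100−51)/(569.5−387.0) × (520.6−387.0) + 51 = 49/182.5 × 133.6 + 51 ≈ 86.87 → 87.
O₃: 0.09641 lies in 0.07122–0.13604, so I_lo=51, I_hi=100, C_lo=0.07122, C_hi=0.13604.
(100−51)/(0.13604−0.07122) × (0.09641−0.07122) + 51 = 49/0.06482 × 0.02519 + 51 ≈ 70.04 → 70.
SO₂: row 36–75 (AQI 51–100). (100−51)·(44−36)/(75−36) + 51 = 49·8/39 + 51 ≈ 61.05 → 61.
CO 12.876: bracket 7.126–18.731 → index 51–100; slope 49/11.605, offset 5.750.
AQI = 51 + 49/11.605·5.750 ≈ 75.28 ⇒ 75.
PM10 589.5: bracket 502.8–598.3 → index 201–300; slope 99/95.5, offset 86.7.
AQI = 201 + 99/95.5·86.7 ≈ 290.88 ⇒ 291.
Sub-indices: PM2.5→169, NO₂→87, O₃→70, SO₂→61, CO→75, PM10→291. Overall AQI = max = 291; dominant pollutant is PM10.
AQI 291: Very Unhealthy.

291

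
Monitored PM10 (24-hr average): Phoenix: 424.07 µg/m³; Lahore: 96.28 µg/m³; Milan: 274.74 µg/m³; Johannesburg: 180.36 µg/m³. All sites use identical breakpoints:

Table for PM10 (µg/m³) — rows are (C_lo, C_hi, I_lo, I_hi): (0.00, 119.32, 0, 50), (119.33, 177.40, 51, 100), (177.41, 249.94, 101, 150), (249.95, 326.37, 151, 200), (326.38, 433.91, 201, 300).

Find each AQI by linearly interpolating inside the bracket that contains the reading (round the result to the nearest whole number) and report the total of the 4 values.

601

Phoenix 424.07: bracket 326.38–433.91 → index 201–300; slope 99/107.53, offset 97.69.
AQI = 201 + 99/107.53·97.69 ≈ 290.94 ⇒ 291.
Lahore: 96.28 lies in 0.00–119.32, so I_lo=0, I_hi=50, C_lo=0.00, C_hi=119.32.
(50−0)/(119.32−0.00) × (96.28−0.00) + 0 = 50/119.32 × 96.28 + 0 ≈ 40.35 → 40.
Milan: 274.74 ∈ [249.95, 326.37] ↔ index [151, 200].
151 + (274.74−249.95)·(200−151)/(326.37−249.95) = 151 + 24.79·49/76.42 ≈ 166.90, so AQI = 167.
Johannesburg: row 177.41–249.94 (AQI 101–150). (150−101)·(180.36−177.41)/(249.94−177.41) + 101 = 49·2.95/72.53 + 101 ≈ 102.99 → 103.
AQIs: Phoenix=291, Lahore=40, Milan=167, Johannesburg=103. Sum = 291 + 40 + 167 + 103 = 601.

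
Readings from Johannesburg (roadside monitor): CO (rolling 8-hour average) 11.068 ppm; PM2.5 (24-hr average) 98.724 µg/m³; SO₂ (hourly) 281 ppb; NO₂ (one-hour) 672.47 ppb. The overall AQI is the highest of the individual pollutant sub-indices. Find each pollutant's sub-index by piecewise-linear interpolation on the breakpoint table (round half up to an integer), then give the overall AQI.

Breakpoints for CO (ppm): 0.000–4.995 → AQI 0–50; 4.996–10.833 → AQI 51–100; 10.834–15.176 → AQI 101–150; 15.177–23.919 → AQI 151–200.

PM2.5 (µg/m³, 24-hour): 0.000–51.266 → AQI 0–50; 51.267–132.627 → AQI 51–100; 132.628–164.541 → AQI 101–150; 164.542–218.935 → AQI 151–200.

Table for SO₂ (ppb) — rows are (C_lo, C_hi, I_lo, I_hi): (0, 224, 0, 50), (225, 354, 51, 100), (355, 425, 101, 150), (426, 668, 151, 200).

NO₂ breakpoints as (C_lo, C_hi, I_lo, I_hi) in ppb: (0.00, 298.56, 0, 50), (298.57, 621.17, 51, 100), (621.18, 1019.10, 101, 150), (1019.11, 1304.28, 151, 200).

107

CO: 11.068 lies in 10.834–15.176, so I_lo=101, I_hi=150, C_lo=10.834, C_hi=15.176.
(150−101)/(15.176−10.834) × (11.068−10.834) + 101 = 49/4.342 × 0.234 + 101 ≈ 103.64 → 104.
PM2.5 98.724: bracket 51.267–132.627 → index 51–100; slope 49/81.360, offset 47.457.
AQI = 51 + 49/81.360·47.457 ≈ 79.58 ⇒ 80.
SO₂ 281: bracket 225–354 → index 51–100; slope 49/129, offset 56.
AQI = 51 + 49/129·56 ≈ 72.27 ⇒ 72.
NO₂: 672.47 lies in 621.18–1019.10, so I_lo=101, I_hi=150, C_lo=621.18, C_hi=1019.10.
(150−101)/(1019.10−621.18) × (672.47−621.18) + 101 = 49/397.92 × 51.29 + 101 ≈ 107.32 → 107.
Sub-indices: CO→104, PM2.5→80, SO₂→72, NO₂→107. Overall AQI = max = 107; dominant pollutant is NO₂.
AQI 107: Unhealthy for Sensitive Groups.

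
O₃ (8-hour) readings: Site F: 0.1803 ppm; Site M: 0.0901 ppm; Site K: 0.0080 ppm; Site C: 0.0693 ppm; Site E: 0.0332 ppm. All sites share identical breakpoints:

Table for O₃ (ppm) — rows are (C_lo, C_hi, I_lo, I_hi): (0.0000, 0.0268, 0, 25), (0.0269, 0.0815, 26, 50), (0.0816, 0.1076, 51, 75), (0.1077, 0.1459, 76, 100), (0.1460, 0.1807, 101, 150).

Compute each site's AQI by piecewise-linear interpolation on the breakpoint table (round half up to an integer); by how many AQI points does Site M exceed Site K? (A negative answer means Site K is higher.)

52

Site F: 0.1803 lies in 0.1460–0.1807, so I_lo=101, I_hi=150, C_lo=0.1460, C_hi=0.1807.
(150−101)/(0.1807−0.1460) × (0.1803−0.1460) + 101 = 49/0.0347 × 0.0343 + 101 ≈ 149.44 → 149.
Site M: 0.0901 ∈ [0.0816, 0.1076] ↔ index [51, 75].
51 + (0.0901−0.0816)·(75−51)/(0.1076−0.0816) = 51 + 0.0085·24/0.0260 ≈ 58.85, so AQI = 59.
Site K: row 0.0000–0.0268 (AQI 0–25). (25−0)·(0.0080−0.0000)/(0.0268−0.0000) + 0 = 25·0.0080/0.0268 + 0 ≈ 7.46 → 7.
Site C: 0.0693 lies in 0.0269–0.0815, so I_lo=26, I_hi=50, C_lo=0.0269, C_hi=0.0815.
(50−26)/(0.0815−0.0269) × (0.0693−0.0269) + 26 = 24/0.0546 × 0.0424 + 26 ≈ 44.64 → 45.
Site E: 0.0332 ∈ [0.0269, 0.0815] ↔ index [26, 50].
26 + (0.0332−0.0269)·(50−26)/(0.0815−0.0269) = 26 + 0.0063·24/0.0546 ≈ 28.77, so AQI = 29.
AQIs: Site F=149, Site M=59, Site K=7, Site C=45, Site E=29. Site M (59) − Site K (7) = 52.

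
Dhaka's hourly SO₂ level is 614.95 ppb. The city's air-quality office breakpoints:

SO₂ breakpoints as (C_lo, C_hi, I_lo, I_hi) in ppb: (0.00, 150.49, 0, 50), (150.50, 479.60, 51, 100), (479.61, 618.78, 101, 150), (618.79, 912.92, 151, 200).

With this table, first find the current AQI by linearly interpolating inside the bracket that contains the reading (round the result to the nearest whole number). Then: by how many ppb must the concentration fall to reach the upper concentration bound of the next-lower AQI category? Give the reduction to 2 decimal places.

135.35

SO₂ 614.95: bracket 479.61–618.78 → index 101–150; slope 49/139.17, offset 135.34.
AQI = 101 + 49/139.17·135.34 ≈ 148.65 ⇒ 149.
Current AQI 149 is in the Unhealthy for Sensitive Groups range (101–150). The next-lower category tops out at AQI 100, whose upper concentration bound is 479.60 ppb.
Reduction needed = 614.95 − 479.60 = 135.35 ppb.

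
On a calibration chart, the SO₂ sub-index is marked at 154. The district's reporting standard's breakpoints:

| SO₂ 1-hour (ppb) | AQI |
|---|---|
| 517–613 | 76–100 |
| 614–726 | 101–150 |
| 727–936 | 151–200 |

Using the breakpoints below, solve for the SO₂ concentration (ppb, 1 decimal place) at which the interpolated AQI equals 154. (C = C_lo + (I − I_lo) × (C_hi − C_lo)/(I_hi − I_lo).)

739.8

AQI 154 lies in the 151–200 band, which corresponds to 727–936 ppb.
C = 727 + (154−151)×(936−727)/(200−151) = 727 + 3×209/49 ≈ 739.796 ppb → 739.8 ppb to 1 dp.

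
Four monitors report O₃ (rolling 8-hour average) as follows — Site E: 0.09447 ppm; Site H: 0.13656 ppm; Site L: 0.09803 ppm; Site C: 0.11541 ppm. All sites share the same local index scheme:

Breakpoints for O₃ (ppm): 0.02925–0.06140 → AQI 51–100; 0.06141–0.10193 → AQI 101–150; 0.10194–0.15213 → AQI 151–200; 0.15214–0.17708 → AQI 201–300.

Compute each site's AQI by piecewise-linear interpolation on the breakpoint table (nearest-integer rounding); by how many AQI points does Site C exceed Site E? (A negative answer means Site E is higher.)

23

Site E: 0.09447 lies in 0.06141–0.10193, so I_lo=101, I_hi=150, C_lo=0.06141, C_hi=0.10193.
(150−101)/(0.10193−0.06141) × (0.09447−0.06141) + 101 = 49/0.04052 × 0.03306 + 101 ≈ 140.98 → 141.
Site H: row 0.10194–0.15213 (AQI 151–200). (200−151)·(0.13656−0.10194)/(0.15213−0.10194) + 151 = 49·0.03462/0.05019 + 151 ≈ 184.80 → 185.
Site L 0.09803: bracket 0.06141–0.10193 → index 101–150; slope 49/0.04052, offset 0.03662.
AQI = 101 + 49/0.04052·0.03662 ≈ 145.28 ⇒ 145.
Site C: row 0.10194–0.15213 (AQI 151–200). (200−151)·(0.11541−0.10194)/(0.15213−0.10194) + 151 = 49·0.01347/0.05019 + 151 ≈ 164.15 → 164.
AQIs: Site E=141, Site H=185, Site L=145, Site C=164. Site C (164) − Site E (141) = 23.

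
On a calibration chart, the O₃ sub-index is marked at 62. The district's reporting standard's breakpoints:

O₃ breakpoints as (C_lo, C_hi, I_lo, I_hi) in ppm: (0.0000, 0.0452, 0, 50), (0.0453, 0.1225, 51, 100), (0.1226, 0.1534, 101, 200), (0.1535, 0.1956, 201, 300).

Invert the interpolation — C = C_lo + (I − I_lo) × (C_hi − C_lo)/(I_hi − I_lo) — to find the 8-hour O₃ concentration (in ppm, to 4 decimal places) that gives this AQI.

AQI 62 lies in the 51–100 band, which corresponds to 0.0453–0.1225 ppm.
C = 0.0453 + (62−51)×(0.1225−0.0453)/(100−51) = 0.0453 + 11×0.0772/49 ≈ 0.062631 ppm → 0.0626 ppm to 4 dp.

0.0626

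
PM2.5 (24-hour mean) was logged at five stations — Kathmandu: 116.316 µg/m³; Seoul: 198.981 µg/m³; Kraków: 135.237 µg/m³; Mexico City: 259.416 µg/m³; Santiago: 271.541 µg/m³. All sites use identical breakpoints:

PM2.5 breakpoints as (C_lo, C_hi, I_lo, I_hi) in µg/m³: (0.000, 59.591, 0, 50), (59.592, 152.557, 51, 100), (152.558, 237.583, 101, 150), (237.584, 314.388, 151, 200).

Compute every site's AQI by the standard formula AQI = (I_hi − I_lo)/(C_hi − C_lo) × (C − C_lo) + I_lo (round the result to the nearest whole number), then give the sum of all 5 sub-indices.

638

Kathmandu: row 59.592–152.557 (AQI 51–100). (100−51)·(116.316−59.592)/(152.557−59.592) + 51 = 49·56.724/92.965 + 51 ≈ 80.90 → 81.
Seoul: 198.981 ∈ [152.558, 237.583] ↔ index [101, 150].
101 + (198.981−152.558)·(150−101)/(237.583−152.558) = 101 + 46.423·49/85.025 ≈ 127.75, so AQI = 128.
Kraków: 135.237 lies in 59.592–152.557, so I_lo=51, I_hi=100, C_lo=59.592, C_hi=152.557.
(100−51)/(152.557−59.592) × (135.237−59.592) + 51 = 49/92.965 × 75.645 + 51 ≈ 90.87 → 91.
Mexico City: 259.416 lies in 237.584–314.388, so I_lo=151, I_hi=200, C_lo=237.584, C_hi=314.388.
(200−151)/(314.388−237.584) × (259.416−237.584) + 151 = 49/76.804 × 21.832 + 151 ≈ 164.93 → 165.
Santiago 271.541: bracket 237.584–314.388 → index 151–200; slope 49/76.804, offset 33.957.
AQI = 151 + 49/76.804·33.957 ≈ 172.66 ⇒ 173.
AQIs: Kathmandu=81, Seoul=128, Kraków=91, Mexico City=165, Santiago=173. Sum = 81 + 128 + 91 + 165 + 173 = 638.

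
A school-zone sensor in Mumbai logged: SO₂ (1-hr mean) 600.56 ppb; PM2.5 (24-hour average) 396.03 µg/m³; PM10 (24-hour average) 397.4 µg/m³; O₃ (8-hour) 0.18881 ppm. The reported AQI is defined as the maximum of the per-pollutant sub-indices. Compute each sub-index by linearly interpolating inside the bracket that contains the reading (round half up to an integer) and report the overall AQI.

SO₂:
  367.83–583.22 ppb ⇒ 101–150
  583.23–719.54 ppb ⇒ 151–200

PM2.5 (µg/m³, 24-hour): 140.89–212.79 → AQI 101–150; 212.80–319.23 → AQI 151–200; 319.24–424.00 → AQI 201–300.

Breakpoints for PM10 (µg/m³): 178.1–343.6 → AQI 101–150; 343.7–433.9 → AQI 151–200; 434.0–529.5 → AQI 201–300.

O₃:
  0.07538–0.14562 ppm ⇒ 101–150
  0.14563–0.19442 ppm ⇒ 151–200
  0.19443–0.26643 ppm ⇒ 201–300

274

SO₂: row 583.23–719.54 (AQI 151–200). (200−151)·(600.56−583.23)/(719.54−583.23) + 151 = 49·17.33/136.31 + 151 ≈ 157.23 → 157.
PM2.5: row 319.24–424.00 (AQI 201–300). (300−201)·(396.03−319.24)/(424.00−319.24) + 201 = 99·76.79/104.76 + 201 ≈ 273.57 → 274.
PM10: 397.4 ∈ [343.7, 433.9] ↔ index [151, 200].
151 + (397.4−343.7)·(200−151)/(433.9−343.7) = 151 + 53.7·49/90.2 ≈ 180.17, so AQI = 180.
O₃: row 0.14563–0.19442 (AQI 151–200). (200−151)·(0.18881−0.14563)/(0.19442−0.14563) + 151 = 49·0.04318/0.04879 + 151 ≈ 194.37 → 194.
Sub-indices: SO₂→157, PM2.5→274, PM10→180, O₃→194. Overall AQI = max = 274; dominant pollutant is PM2.5.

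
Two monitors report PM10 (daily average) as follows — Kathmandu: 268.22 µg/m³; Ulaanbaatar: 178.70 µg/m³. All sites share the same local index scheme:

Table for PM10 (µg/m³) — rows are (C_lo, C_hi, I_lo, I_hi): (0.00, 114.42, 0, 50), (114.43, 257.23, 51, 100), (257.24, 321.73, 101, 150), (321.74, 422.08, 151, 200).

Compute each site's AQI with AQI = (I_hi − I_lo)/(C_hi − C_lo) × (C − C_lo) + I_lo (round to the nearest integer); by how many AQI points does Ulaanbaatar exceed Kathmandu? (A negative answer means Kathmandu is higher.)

-36

Kathmandu: 268.22 ∈ [257.24, 321.73] ↔ index [101, 150].
101 + (268.22−257.24)·(150−101)/(321.73−257.24) = 101 + 10.98·49/64.49 ≈ 109.34, so AQI = 109.
Ulaanbaatar: 178.70 lies in 114.43–257.23, so I_lo=51, I_hi=100, C_lo=114.43, C_hi=257.23.
(100−51)/(257.23−114.43) × (178.70−114.43) + 51 = 49/142.80 × 64.27 + 51 ≈ 73.05 → 73.
AQIs: Kathmandu=109, Ulaanbaatar=73. Ulaanbaatar (73) − Kathmandu (109) = -36.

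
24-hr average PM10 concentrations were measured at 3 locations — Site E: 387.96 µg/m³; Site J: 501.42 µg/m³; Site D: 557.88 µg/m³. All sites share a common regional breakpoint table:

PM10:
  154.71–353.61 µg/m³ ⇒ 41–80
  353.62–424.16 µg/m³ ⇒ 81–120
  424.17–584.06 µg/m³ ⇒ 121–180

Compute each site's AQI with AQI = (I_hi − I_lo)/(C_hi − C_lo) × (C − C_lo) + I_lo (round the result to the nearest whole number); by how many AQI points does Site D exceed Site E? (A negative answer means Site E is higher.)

Site E: 387.96 lies in 353.62–424.16, so I_lo=81, I_hi=120, C_lo=353.62, C_hi=424.16.
(120−81)/(424.16−353.62) × (387.96−353.62) + 81 = 39/70.54 × 34.34 + 81 ≈ 99.99 → 100.
Site J: 501.42 lies in 424.17–584.06, so I_lo=121, I_hi=180, C_lo=424.17, C_hi=584.06.
(180−121)/(584.06−424.17) × (501.42−424.17) + 121 = 59/159.89 × 77.25 + 121 ≈ 149.51 → 150.
Site D: 557.88 lies in 424.17–584.06, so I_lo=121, I_hi=180, C_lo=424.17, C_hi=584.06.
(180−121)/(584.06−424.17) × (557.88−424.17) + 121 = 59/159.89 × 133.71 + 121 ≈ 170.34 → 170.
AQIs: Site E=100, Site J=150, Site D=170. Site D (170) − Site E (100) = 70.

70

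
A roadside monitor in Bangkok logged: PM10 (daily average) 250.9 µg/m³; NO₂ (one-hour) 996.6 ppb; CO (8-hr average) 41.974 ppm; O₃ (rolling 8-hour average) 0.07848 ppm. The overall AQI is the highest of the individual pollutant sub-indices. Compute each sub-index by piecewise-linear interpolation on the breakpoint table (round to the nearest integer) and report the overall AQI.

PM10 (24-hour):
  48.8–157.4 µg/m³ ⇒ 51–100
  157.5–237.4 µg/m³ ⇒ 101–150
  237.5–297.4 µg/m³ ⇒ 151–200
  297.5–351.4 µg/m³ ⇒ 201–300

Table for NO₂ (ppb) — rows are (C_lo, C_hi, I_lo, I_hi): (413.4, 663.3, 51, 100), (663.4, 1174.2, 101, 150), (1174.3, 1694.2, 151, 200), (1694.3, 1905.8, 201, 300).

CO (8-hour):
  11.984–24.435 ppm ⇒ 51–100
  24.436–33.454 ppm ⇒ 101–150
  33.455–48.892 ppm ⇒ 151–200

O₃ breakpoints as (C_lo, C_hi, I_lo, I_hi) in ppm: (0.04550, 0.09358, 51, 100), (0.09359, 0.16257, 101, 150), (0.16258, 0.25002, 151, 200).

178

PM10: row 237.5–297.4 (AQI 151–200). (200−151)·(250.9−237.5)/(297.4−237.5) + 151 = 49·13.4/59.9 + 151 ≈ 161.96 → 162.
NO₂: row 663.4–1174.2 (AQI 101–150). (150−101)·(996.6−663.4)/(1174.2−663.4) + 101 = 49·333.2/510.8 + 101 ≈ 132.96 → 133.
CO: row 33.455–48.892 (AQI 151–200). (200−151)·(41.974−33.455)/(48.892−33.455) + 151 = 49·8.519/15.437 + 151 ≈ 178.04 → 178.
O₃: row 0.04550–0.09358 (AQI 51–100). (100−51)·(0.07848−0.04550)/(0.09358−0.04550) + 51 = 49·0.03298/0.04808 + 51 ≈ 84.61 → 85.
Sub-indices: PM10→162, NO₂→133, CO→178, O₃→85. Overall AQI = max = 178; dominant pollutant is CO.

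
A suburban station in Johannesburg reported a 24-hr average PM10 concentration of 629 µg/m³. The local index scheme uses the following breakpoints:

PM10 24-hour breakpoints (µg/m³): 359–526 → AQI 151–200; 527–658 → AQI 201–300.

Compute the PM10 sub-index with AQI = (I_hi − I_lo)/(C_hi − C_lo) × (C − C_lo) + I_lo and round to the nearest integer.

278

PM10 629: bracket 527–658 → index 201–300; slope 99/131, offset 102.
AQI = 201 + 99/131·102 ≈ 278.08 ⇒ 278.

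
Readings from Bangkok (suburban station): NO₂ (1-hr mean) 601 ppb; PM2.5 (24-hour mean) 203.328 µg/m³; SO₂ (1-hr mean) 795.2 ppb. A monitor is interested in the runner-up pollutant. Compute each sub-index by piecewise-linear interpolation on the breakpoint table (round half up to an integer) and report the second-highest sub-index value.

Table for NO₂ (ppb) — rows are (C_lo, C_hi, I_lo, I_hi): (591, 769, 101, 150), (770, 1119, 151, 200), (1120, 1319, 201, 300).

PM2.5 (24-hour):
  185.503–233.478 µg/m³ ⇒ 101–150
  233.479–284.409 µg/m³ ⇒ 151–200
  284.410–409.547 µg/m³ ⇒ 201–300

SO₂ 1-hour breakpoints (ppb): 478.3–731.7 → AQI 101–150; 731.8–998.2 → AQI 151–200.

119

NO₂: 601 lies in 591–769, so I_lo=101, I_hi=150, C_lo=591, C_hi=769.
(150−101)/(769−591) × (601−591) + 101 = 49/178 × 10 + 101 ≈ 103.75 → 104.
PM2.5: 203.328 ∈ [185.503, 233.478] ↔ index [101, 150].
101 + (203.328−185.503)·(150−101)/(233.478−185.503) = 101 + 17.825·49/47.975 ≈ 119.21, so AQI = 119.
SO₂: 795.2 ∈ [731.8, 998.2] ↔ index [151, 200].
151 + (795.2−731.8)·(200−151)/(998.2−731.8) = 151 + 63.4·49/266.4 ≈ 162.66, so AQI = 163.
Sub-indices: NO₂→104, PM2.5→119, SO₂→163. Ranked high→low: 163, 119, 104. Second-highest sub-index = 119.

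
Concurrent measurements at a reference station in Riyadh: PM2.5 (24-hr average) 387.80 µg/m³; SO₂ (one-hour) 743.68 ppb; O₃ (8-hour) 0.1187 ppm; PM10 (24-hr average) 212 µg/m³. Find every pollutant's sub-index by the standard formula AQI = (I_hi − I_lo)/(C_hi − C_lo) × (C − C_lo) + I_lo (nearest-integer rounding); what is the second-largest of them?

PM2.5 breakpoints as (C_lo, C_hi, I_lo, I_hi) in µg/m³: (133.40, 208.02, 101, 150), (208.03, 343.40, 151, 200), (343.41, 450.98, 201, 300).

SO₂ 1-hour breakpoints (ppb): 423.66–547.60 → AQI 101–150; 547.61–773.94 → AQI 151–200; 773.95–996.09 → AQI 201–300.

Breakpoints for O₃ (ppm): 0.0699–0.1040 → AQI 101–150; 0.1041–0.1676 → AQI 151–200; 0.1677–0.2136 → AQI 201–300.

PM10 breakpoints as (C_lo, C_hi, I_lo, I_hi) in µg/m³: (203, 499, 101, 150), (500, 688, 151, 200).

PM2.5: 387.80 ∈ [343.41, 450.98] ↔ index [201, 300].
201 + (387.80−343.41)·(300−201)/(450.98−343.41) = 201 + 44.39·99/107.57 ≈ 241.85, so AQI = 242.
SO₂: row 547.61–773.94 (AQI 151–200). (200−151)·(743.68−547.61)/(773.94−547.61) + 151 = 49·196.07/226.33 + 151 ≈ 193.45 → 193.
O₃: 0.1187 ∈ [0.1041, 0.1676] ↔ index [151, 200].
151 + (0.1187−0.1041)·(200−151)/(0.1676−0.1041) = 151 + 0.0146·49/0.0635 ≈ 162.27, so AQI = 162.
PM10: 212 ∈ [203, 499] ↔ index [101, 150].
101 + (212−203)·(150−101)/(499−203) = 101 + 9·49/296 ≈ 102.49, so AQI = 102.
Sub-indices: PM2.5→242, SO₂→193, O₃→162, PM10→102. Ranked high→low: 242, 193, 162, 102. Second-highest sub-index = 193.

193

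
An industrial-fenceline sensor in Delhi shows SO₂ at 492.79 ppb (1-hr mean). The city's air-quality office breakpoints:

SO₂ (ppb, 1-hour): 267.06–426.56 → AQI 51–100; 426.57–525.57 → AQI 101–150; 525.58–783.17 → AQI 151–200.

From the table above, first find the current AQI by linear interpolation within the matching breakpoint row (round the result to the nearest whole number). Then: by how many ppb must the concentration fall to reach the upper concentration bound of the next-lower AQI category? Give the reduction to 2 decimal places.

66.23

SO₂: row 426.57–525.57 (AQI 101–150). (150−101)·(492.79−426.57)/(525.57−426.57) + 101 = 49·66.22/99.00 + 101 ≈ 133.78 → 134.
Current AQI 134 is in the Unhealthy for Sensitive Groups range (101–150). The next-lower category tops out at AQI 100, whose upper concentration bound is 426.56 ppb.
Reduction needed = 492.79 − 426.56 = 66.23 ppb.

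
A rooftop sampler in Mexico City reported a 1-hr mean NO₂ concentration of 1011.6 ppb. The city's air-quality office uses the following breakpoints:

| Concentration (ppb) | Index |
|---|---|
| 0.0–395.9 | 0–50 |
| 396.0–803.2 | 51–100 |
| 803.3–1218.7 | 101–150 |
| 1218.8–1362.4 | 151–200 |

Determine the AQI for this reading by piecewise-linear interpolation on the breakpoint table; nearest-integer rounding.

126

NO₂: 1011.6 ∈ [803.3, 1218.7] ↔ index [101, 150].
101 + (1011.6−803.3)·(150−101)/(1218.7−803.3) = 101 + 208.3·49/415.4 ≈ 125.57, so AQI = 126.
AQI 126 falls in the Unhealthy for Sensitive Groups category.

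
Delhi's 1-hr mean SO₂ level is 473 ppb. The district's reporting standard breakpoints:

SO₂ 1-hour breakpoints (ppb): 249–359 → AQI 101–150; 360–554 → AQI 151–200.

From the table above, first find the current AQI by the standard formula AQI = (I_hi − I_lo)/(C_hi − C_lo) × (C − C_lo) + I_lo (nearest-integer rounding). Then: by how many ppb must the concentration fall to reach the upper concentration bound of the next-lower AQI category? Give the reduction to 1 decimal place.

114.0

SO₂: row 360–554 (AQI 151–200). (200−151)·(473−360)/(554−360) + 151 = 49·113/194 + 151 ≈ 179.54 → 180.
Current AQI 180 is in the Unhealthy range (151–200). The next-lower category tops out at AQI 150, whose upper concentration bound is 359 ppb.
Reduction needed = 473 − 359 = 114.0 ppb.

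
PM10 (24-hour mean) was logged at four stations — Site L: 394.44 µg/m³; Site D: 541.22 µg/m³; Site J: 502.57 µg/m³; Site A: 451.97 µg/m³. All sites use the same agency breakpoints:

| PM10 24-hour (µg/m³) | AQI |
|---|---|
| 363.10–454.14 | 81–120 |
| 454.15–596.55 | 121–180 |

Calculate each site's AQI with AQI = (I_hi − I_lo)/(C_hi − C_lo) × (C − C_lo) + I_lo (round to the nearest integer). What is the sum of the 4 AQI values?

511

Site L: 394.44 lies in 363.10–454.14, so I_lo=81, I_hi=120, C_lo=363.10, C_hi=454.14.
(120−81)/(454.14−363.10) × (394.44−363.10) + 81 = 39/91.04 × 31.34 + 81 ≈ 94.43 → 94.
Site D: 541.22 lies in 454.15–596.55, so I_lo=121, I_hi=180, C_lo=454.15, C_hi=596.55.
(180−121)/(596.55−454.15) × (541.22−454.15) + 121 = 59/142.40 × 87.07 + 121 ≈ 157.08 → 157.
Site J: row 454.15–596.55 (AQI 121–180). (180−121)·(502.57−454.15)/(596.55−454.15) + 121 = 59·48.42/142.40 + 121 ≈ 141.06 → 141.
Site A 451.97: bracket 363.10–454.14 → index 81–120; slope 39/91.04, offset 88.87.
AQI = 81 + 39/91.04·88.87 ≈ 119.07 ⇒ 119.
AQIs: Site L=94, Site D=157, Site J=141, Site A=119. Sum = 94 + 157 + 141 + 119 = 511.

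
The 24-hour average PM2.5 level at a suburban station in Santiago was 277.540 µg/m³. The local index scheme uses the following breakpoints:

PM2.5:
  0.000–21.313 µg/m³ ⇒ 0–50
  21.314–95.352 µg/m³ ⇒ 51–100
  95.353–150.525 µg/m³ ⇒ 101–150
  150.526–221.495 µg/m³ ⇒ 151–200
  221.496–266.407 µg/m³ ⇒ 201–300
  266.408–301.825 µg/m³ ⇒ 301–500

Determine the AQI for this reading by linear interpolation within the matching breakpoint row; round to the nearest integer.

PM2.5: row 266.408–301.825 (AQI 301–500). (500−301)·(277.540−266.408)/(301.825−266.408) + 301 = 199·11.132/35.417 + 301 ≈ 363.55 → 364.

364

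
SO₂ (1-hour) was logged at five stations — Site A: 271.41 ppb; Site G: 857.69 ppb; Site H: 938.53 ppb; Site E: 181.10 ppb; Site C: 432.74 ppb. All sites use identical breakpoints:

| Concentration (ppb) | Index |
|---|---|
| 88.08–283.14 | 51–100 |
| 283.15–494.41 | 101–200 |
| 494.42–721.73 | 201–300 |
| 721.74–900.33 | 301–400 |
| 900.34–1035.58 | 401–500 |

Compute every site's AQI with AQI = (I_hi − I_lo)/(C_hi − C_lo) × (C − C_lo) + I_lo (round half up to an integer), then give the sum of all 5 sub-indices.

1147

Site A 271.41: bracket 88.08–283.14 → index 51–100; slope 49/195.06, offset 183.33.
AQI = 51 + 49/195.06·183.33 ≈ 97.05 ⇒ 97.
Site G 857.69: bracket 721.74–900.33 → index 301–400; slope 99/178.59, offset 135.95.
AQI = 301 + 99/178.59·135.95 ≈ 376.36 ⇒ 376.
Site H: row 900.34–1035.58 (AQI 401–500). (500−401)·(938.53−900.34)/(1035.58−900.34) + 401 = 99·38.19/135.24 + 401 ≈ 428.96 → 429.
Site E 181.10: bracket 88.08–283.14 → index 51–100; slope 49/195.06, offset 93.02.
AQI = 51 + 49/195.06·93.02 ≈ 74.37 ⇒ 74.
Site C 432.74: bracket 283.15–494.41 → index 101–200; slope 99/211.26, offset 149.59.
AQI = 101 + 99/211.26·149.59 ≈ 171.10 ⇒ 171.
AQIs: Site A=97, Site G=376, Site H=429, Site E=74, Site C=171. Sum = 97 + 376 + 429 + 74 + 171 = 1147.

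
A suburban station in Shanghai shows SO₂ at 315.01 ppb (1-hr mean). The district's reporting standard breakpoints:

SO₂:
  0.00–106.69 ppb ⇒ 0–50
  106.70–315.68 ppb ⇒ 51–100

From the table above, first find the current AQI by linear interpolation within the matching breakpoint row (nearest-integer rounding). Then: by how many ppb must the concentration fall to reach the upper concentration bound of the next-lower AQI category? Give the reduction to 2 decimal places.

208.32

SO₂: row 106.70–315.68 (AQI 51–100). (100−51)·(315.01−106.70)/(315.68−106.70) + 51 = 49·208.31/208.98 + 51 ≈ 99.84 → 100.
Current AQI 100 is in the Moderate range (51–100). The next-lower category tops out at AQI 50, whose upper concentration bound is 106.69 ppb.
Reduction needed = 315.01 − 106.69 = 208.32 ppb.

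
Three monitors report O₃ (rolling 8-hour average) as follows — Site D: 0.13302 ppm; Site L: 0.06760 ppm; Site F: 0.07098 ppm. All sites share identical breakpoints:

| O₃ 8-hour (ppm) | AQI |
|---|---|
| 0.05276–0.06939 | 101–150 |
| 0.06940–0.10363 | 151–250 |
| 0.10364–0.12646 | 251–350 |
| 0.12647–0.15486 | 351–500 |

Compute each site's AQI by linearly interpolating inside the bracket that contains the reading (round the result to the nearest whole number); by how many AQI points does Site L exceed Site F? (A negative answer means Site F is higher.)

Site D: 0.13302 lies in 0.12647–0.15486, so I_lo=351, I_hi=500, C_lo=0.12647, C_hi=0.15486.
(500−351)/(0.15486−0.12647) × (0.13302−0.12647) + 351 = 149/0.02839 × 0.00655 + 351 ≈ 385.38 → 385.
Site L: 0.06760 ∈ [0.05276, 0.06939] ↔ index [101, 150].
101 + (0.06760−0.05276)·(150−101)/(0.06939−0.05276) = 101 + 0.01484·49/0.01663 ≈ 144.73, so AQI = 145.
Site F: row 0.06940–0.10363 (AQI 151–250). (250−151)·(0.07098−0.06940)/(0.10363−0.06940) + 151 = 99·0.00158/0.03423 + 151 ≈ 155.57 → 156.
AQIs: Site D=385, Site L=145, Site F=156. Site L (145) − Site F (156) = -11.

-11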